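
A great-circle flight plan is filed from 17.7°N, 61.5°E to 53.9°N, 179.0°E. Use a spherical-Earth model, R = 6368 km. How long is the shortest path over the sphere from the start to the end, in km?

10089 km

cos σ = sin φ₁ sin φ₂ + cos φ₁ cos φ₂ cos Δλ
      = sin(17.70°)sin(53.90°) + cos(17.70°)cos(53.90°)cos(117.50°) = -0.0135
σ = 90.775° → d = Rσ = 6368·1.58432 = 10089 km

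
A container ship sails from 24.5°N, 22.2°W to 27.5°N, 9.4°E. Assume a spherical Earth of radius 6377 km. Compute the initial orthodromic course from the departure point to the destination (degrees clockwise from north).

N = sin Δλ·cos φ₂ = +0.4648;  D = cos φ₁ sin φ₂ − sin φ₁ cos φ₂ cos Δλ = +0.1069
initial course = atan2(N, D) = 77.05°

77.0°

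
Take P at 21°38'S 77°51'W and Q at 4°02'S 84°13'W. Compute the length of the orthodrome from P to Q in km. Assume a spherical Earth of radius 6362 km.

cos σ = sin φ₁ sin φ₂ + cos φ₁ cos φ₂ cos Δλ
      = sin(-21.63°)sin(-4.03°) + cos(-21.63°)cos(-4.03°)cos(-6.37°) = 0.9475
σ = 18.653° → d = Rσ = 6362·0.32556 = 2071 km

2071 km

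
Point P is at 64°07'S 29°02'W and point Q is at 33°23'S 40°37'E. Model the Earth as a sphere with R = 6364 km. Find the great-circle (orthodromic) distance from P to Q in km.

cos σ = sin φ₁ sin φ₂ + cos φ₁ cos φ₂ cos Δλ
      = sin(-64.12°)sin(-33.38°) + cos(-64.12°)cos(-33.38°)cos(69.65°) = 0.6218
σ = 51.552° → d = Rσ = 6364·0.89975 = 5726 km

5726 km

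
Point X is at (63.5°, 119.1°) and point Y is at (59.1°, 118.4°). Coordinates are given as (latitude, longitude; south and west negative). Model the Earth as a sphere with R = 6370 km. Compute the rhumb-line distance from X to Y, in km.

491 km

Rhumb course C = atan2(Δλ, Δψ) with Δψ = ln[tan(π/4+φ₂/2)/tan(π/4+φ₁/2)] = -0.1602, Δλ = -0.0122 → C = 184.36°
d = R·|Δφ| / |cos C| = 6370·0.07679 / 0.99711 = 491 km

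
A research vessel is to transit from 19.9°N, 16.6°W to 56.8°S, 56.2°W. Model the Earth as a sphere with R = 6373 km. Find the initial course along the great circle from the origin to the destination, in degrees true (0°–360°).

200.6°

N = sin Δλ·cos φ₂ = -0.3490;  D = cos φ₁ sin φ₂ − sin φ₁ cos φ₂ cos Δλ = -0.9304
initial course = atan2(N, D) = 200.56°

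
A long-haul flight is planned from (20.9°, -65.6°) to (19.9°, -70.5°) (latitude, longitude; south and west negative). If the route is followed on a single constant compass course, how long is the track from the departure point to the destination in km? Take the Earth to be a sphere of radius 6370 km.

Δψ = ln[tan(π/4+φ₂/2)/tan(π/4+φ₁/2)] = -0.0186;  Δφ = -0.0175 rad,  Δλ = -0.0855 rad
q = Δφ/Δψ = 0.9373
d = R·√(Δφ² + q²Δλ²) = 6370·0.08203 = 523 km

523 km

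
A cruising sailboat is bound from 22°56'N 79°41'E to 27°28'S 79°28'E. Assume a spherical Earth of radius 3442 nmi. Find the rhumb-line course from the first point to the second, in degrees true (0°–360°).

Meridional parts: M(φ₁)=+0.4114, M(φ₂)=-0.4989 → ΔM = -0.9103;  Δλ = -0.0038 rad
tan C = Δλ / ΔM = +0.0042 → C = 180.24°

180.2°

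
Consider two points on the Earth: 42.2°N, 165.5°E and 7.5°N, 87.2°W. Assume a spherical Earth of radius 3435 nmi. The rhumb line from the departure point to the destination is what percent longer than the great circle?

Great circle: σ = 1.7019 rad → d_gc = Rσ = 5846.0 nmi
Rhumb: Δφ = -0.6056, Δλ = +1.8727, Δψ = -0.6826, q = Δφ/Δψ = 0.8872 → d_rh = R√(Δφ²+q²Δλ²) = 6074.8 nmi
Excess = (6074.8 − 5846.0) / 5846.0 = 228.8 / 5846.0 = 3.91% ≈ 3.9%

3.9%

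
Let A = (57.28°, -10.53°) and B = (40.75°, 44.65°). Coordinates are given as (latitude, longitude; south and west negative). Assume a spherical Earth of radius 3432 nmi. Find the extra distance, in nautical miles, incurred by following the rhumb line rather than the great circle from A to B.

Great circle: cos σ = sin φ₁ sin φ₂ + cos φ₁ cos φ₂ cos Δλ,  σ = 0.6713 rad → d_gc = 2304.0 nmi
Rhumb line: Δψ = -0.4456, q = Δφ/Δψ = 0.6475, d_rh = R√(Δφ²+q²Δλ²) = 2358.0 nmi
Excess = 2358.0 − 2304.0 = 54.0 ≈ 54 nmi

54 nmi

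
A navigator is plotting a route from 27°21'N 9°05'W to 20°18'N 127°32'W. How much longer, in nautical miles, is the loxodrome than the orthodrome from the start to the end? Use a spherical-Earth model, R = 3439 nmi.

285 nmi

Great circle: cos σ = sin φ₁ sin φ₂ + cos φ₁ cos φ₂ cos Δλ,  σ = 1.8106 rad → d_gc = 6226.5 nmi
Rhumb line: Δψ = -0.1346, q = Δφ/Δψ = 0.9140, d_rh = R√(Δφ²+q²Δλ²) = 6511.8 nmi
Excess = 6511.8 − 6226.5 = 285.3 ≈ 285 nmi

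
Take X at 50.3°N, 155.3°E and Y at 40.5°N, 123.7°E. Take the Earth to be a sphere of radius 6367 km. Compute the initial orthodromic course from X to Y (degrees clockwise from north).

θ = atan2( sin Δλ·cos φ₂ ,  cos φ₁ sin φ₂ − sin φ₁ cos φ₂ cos Δλ )
  = atan2(-0.3984, -0.0835) = 258.17°

258.2°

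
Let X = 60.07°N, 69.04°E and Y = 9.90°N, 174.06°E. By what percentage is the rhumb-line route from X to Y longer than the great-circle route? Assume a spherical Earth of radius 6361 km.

6.6%

Great circle: σ = 1.5492 rad → d_gc = Rσ = 9854.3 km
Rhumb: Δφ = -0.8756, Δλ = +1.8329, Δψ = -1.1458, q = Δφ/Δψ = 0.7642 → d_rh = R√(Δφ²+q²Δλ²) = 10508.2 km
Excess = (10508.2 − 9854.3) / 9854.3 = 653.9 / 9854.3 = 6.64% ≈ 6.6%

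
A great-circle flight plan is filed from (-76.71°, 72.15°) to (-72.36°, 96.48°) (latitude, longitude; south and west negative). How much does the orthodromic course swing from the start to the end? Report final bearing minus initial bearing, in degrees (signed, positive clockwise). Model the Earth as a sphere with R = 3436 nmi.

-23.5°

At departure: θ₁ = atan2(sin Δλ cos φ₂, cos φ₁ sin φ₂ − sin φ₁ cos φ₂ cos Δλ) = 68.31°
At arrival: θ₂ = atan2(sin Δλ cos φ₁, −cos φ₂ sin φ₁ + sin φ₂ cos φ₁ cos Δλ) = 44.82°
Δθ = θ₂ − θ₁ = -23.5°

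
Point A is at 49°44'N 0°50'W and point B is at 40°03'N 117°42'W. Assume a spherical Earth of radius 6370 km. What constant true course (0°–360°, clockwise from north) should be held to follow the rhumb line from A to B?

263.3°

Δψ = ln[tan(π/4+φ₂/2)/tan(π/4+φ₁/2)] = -0.2394
Δλ = -2.0397 rad (taken the short way round)
course = atan2(Δλ, Δψ) = 263.31°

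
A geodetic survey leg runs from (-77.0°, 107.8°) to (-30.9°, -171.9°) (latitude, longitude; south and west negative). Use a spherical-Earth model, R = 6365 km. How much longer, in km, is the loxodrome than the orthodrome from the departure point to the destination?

Great circle: cos σ = sin φ₁ sin φ₂ + cos φ₁ cos φ₂ cos Δλ,  σ = 1.0088 rad → d_gc = 6420.8 km
Rhumb line: Δψ = +1.6046, q = Δφ/Δψ = 0.5014, d_rh = R√(Δφ²+q²Δλ²) = 6799.7 km
Excess = 6799.7 − 6420.8 = 378.9 ≈ 379 km

379 km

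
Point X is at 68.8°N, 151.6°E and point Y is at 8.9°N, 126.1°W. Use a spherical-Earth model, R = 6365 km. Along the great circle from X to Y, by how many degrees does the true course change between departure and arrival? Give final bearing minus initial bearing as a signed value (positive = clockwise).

At departure: θ₁ = atan2(sin Δλ cos φ₂, cos φ₁ sin φ₂ − sin φ₁ cos φ₂ cos Δλ) = 93.94°
At arrival: θ₂ = atan2(sin Δλ cos φ₁, −cos φ₂ sin φ₁ + sin φ₂ cos φ₁ cos Δλ) = 158.58°
Δθ = θ₂ − θ₁ = +64.6°

+64.6°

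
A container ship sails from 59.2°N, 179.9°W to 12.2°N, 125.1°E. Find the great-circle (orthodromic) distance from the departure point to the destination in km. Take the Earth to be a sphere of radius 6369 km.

6898 km

Haversine: a = sin²(Δφ/2)+cos φ₁ cos φ₂ sin²(Δλ/2) = 0.26571;  σ = 2·atan2(√a,√(1−a))
σ = 62.058° → d = Rσ = 6369·1.08311 = 6898 km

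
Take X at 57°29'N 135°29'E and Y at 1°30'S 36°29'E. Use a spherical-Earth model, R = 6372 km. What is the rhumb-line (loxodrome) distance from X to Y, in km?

Rhumb course C = atan2(Δλ, Δψ) with Δψ = ln[tan(π/4+φ₂/2)/tan(π/4+φ₁/2)] = -1.2584, Δλ = -1.7279 → C = 233.93°
d = R·|Δφ| / |cos C| = 6372·1.02945 / 0.58873 = 11142 km

11142 km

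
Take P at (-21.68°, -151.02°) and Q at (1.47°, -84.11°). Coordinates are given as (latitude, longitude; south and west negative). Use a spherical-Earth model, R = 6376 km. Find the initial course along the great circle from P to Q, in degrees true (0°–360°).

79.6°

N = sin Δλ·cos φ₂ = +0.9196;  D = cos φ₁ sin φ₂ − sin φ₁ cos φ₂ cos Δλ = +0.1687
initial course = atan2(N, D) = 79.61°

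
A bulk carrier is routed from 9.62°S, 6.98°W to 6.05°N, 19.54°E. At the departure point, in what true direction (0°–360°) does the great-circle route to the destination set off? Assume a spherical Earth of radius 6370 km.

60.4°

θ = atan2( sin Δλ·cos φ₂ ,  cos φ₁ sin φ₂ − sin φ₁ cos φ₂ cos Δλ )
  = atan2(+0.4440, +0.2526) = 60.36°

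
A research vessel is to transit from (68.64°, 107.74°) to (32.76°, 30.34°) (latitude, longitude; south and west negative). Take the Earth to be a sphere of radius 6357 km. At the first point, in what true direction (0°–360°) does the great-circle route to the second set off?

271.8°

N = sin Δλ·cos φ₂ = -0.8207;  D = cos φ₁ sin φ₂ − sin φ₁ cos φ₂ cos Δλ = +0.0262
initial course = atan2(N, D) = 271.83°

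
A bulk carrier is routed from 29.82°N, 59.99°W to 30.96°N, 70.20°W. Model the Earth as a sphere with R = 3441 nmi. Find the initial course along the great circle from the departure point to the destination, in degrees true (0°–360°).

279.9°

N = sin Δλ·cos φ₂ = -0.1520;  D = cos φ₁ sin φ₂ − sin φ₁ cos φ₂ cos Δλ = +0.0266
initial course = atan2(N, D) = 279.94°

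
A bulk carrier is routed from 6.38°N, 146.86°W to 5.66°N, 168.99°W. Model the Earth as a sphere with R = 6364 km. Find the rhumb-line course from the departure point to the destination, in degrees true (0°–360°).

Δψ = ln[tan(π/4+φ₂/2)/tan(π/4+φ₁/2)] = -0.0126
Δλ = -0.3862 rad (taken the short way round)
course = atan2(Δλ, Δψ) = 268.13°

268.1°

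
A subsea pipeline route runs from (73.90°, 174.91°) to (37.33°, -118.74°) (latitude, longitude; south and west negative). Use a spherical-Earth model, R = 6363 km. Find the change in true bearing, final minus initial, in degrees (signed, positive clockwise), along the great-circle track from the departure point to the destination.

Initial bearing θ₁ = atan2(sin Δλ cos φ₂, cos φ₁ sin φ₂ − sin φ₁ cos φ₂ cos Δλ) = 100.75°
Final bearing θ₂ = (initial bearing from the destination back to the start) + 180° = 159.96°
Δθ = θ₂ − θ₁ = +59.2°

+59.2°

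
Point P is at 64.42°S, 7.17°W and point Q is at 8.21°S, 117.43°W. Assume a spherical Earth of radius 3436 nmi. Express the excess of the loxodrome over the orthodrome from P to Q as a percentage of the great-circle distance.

8.0%

Great circle: σ = 1.5900 rad → d_gc = Rσ = 5463.2 nmi
Rhumb: Δφ = +0.9810, Δλ = -1.9244, Δψ = +1.3390, q = Δφ/Δψ = 0.7327 → d_rh = R√(Δφ²+q²Δλ²) = 5902.0 nmi
Excess = (5902.0 − 5463.2) / 5463.2 = 438.8 / 5463.2 = 8.03% ≈ 8.0%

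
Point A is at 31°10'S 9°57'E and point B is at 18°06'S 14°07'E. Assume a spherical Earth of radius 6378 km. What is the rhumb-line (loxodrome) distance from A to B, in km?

Δψ = ln[tan(π/4+φ₂/2)/tan(π/4+φ₁/2)] = +0.2517;  Δφ = +0.2281 rad,  Δλ = +0.0727 rad
q = Δφ/Δψ = 0.9062
d = R·√(Δφ² + q²Δλ²) = 6378·0.23739 = 1514 km

1514 km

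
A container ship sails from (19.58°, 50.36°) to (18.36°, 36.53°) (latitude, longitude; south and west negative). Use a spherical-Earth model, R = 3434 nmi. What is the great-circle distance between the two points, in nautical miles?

Haversine: a = sin²(Δφ/2)+cos φ₁ cos φ₂ sin²(Δλ/2) = 0.01308;  σ = 2·atan2(√a,√(1−a))
σ = 13.132° → d = Rσ = 3434·0.22920 = 787 nmi

787 nmi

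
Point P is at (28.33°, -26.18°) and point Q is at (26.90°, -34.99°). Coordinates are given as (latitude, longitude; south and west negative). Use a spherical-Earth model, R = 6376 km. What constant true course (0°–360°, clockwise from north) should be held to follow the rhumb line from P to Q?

Δψ = ln[tan(π/4+φ₂/2)/tan(π/4+φ₁/2)] = -0.0282
Δλ = -0.1538 rad (taken the short way round)
course = atan2(Δλ, Δψ) = 259.62°

259.6°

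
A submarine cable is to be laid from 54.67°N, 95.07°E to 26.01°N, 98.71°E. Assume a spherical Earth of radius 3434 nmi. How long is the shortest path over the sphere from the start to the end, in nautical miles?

1725 nmi

Haversine: a = sin²(Δφ/2)+cos φ₁ cos φ₂ sin²(Δλ/2) = 0.06178;  σ = 2·atan2(√a,√(1−a))
σ = 28.785° → d = Rσ = 3434·0.50239 = 1725 nmi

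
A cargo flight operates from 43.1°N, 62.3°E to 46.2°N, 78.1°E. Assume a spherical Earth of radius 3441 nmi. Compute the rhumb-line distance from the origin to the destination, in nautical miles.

700 nmi

Rhumb course C = atan2(Δλ, Δψ) with Δψ = ln[tan(π/4+φ₂/2)/tan(π/4+φ₁/2)] = +0.0761, Δλ = +0.2758 → C = 74.58°
d = R·|Δφ| / |cos C| = 3441·0.05411 / 0.26596 = 700 nmi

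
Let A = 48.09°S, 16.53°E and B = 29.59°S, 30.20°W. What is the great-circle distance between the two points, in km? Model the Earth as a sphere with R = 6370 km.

Haversine: a = sin²(Δφ/2)+cos φ₁ cos φ₂ sin²(Δλ/2) = 0.11719;  σ = 2·atan2(√a,√(1−a))
σ = 40.039° → d = Rσ = 6370·0.69881 = 4451 km

4451 km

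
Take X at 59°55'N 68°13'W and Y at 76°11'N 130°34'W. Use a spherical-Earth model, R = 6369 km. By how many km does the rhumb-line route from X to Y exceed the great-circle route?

Great circle: cos σ = sin φ₁ sin φ₂ + cos φ₁ cos φ₂ cos Δλ,  σ = 0.4605 rad → d_gc = 2933.2 km
Rhumb line: Δψ = +0.7966, q = Δφ/Δψ = 0.3564, d_rh = R√(Δφ²+q²Δλ²) = 3061.3 km
Excess = 3061.3 − 2933.2 = 128.1 ≈ 128 km

128 km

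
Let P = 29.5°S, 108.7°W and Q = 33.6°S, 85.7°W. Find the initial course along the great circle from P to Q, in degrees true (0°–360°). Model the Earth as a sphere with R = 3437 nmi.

107.7°

θ = atan2( sin Δλ·cos φ₂ ,  cos φ₁ sin φ₂ − sin φ₁ cos φ₂ cos Δλ )
  = atan2(+0.3254, -0.1041) = 107.74°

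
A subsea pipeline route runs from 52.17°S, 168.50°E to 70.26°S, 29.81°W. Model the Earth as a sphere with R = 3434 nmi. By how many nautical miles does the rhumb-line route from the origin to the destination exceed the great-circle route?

Great circle: cos σ = sin φ₁ sin φ₂ + cos φ₁ cos φ₂ cos Δλ,  σ = 0.9923 rad → d_gc = 3407.6 nmi
Rhumb line: Δψ = -0.6778, q = Δφ/Δψ = 0.4658, d_rh = R√(Δφ²+q²Δλ²) = 4642.7 nmi
Excess = 4642.7 − 3407.6 = 1235.1 ≈ 1235 nmi

1235 nmi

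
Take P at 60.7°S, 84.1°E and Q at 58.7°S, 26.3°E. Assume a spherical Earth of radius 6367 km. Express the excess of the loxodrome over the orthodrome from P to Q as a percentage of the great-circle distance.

Great circle: σ = 0.4936 rad → d_gc = Rσ = 3142.8 km
Rhumb: Δφ = +0.0349, Δλ = -1.0088, Δψ = +0.0692, q = Δφ/Δψ = 0.5044 → d_rh = R√(Δφ²+q²Δλ²) = 3247.1 km
Excess = (3247.1 − 3142.8) / 3142.8 = 104.3 / 3142.8 = 3.32% ≈ 3.3%

3.3%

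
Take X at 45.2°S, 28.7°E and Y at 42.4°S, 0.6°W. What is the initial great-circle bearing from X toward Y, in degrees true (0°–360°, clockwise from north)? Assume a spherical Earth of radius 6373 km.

N = sin Δλ·cos φ₂ = -0.3614;  D = cos φ₁ sin φ₂ − sin φ₁ cos φ₂ cos Δλ = -0.0182
initial course = atan2(N, D) = 267.12°

267.1°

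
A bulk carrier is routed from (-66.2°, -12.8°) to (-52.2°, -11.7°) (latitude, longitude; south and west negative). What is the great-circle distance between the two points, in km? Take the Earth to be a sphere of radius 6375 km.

1559 km

Haversine: a = sin²(Δφ/2)+cos φ₁ cos φ₂ sin²(Δλ/2) = 0.01487;  σ = 2·atan2(√a,√(1−a))
σ = 14.011° → d = Rσ = 6375·0.24453 = 1559 km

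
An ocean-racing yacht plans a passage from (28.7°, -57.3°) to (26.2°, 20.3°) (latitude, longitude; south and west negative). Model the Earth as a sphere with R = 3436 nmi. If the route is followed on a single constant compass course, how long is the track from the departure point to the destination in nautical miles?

Δψ = ln[tan(π/4+φ₂/2)/tan(π/4+φ₁/2)] = -0.0492;  Δφ = -0.0436 rad,  Δλ = +1.3544 rad
q = Δφ/Δψ = 0.8873
d = R·√(Δφ² + q²Δλ²) = 3436·1.20254 = 4132 nmi

4132 nmi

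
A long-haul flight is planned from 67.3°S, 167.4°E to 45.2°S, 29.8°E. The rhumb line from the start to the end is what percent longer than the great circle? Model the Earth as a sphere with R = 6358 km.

22.2%

Great circle: σ = 1.0998 rad → d_gc = Rσ = 6992.3 km
Rhumb: Δφ = +0.3857, Δλ = -2.4016, Δψ = +0.7195, q = Δφ/Δψ = 0.5361 → d_rh = R√(Δφ²+q²Δλ²) = 8545.3 km
Excess = (8545.3 − 6992.3) / 6992.3 = 1553.0 / 6992.3 = 22.21% ≈ 22.2%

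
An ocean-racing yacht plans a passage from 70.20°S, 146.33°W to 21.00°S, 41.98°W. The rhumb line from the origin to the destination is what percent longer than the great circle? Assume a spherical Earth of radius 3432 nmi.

Great circle: σ = 1.3090 rad → d_gc = Rσ = 4492.5 nmi
Rhumb: Δφ = +0.8587, Δλ = +1.8213, Δψ = +1.3707, q = Δφ/Δψ = 0.6265 → d_rh = R√(Δφ²+q²Δλ²) = 4901.0 nmi
Excess = (4901.0 − 4492.5) / 4492.5 = 408.5 / 4492.5 = 9.09% ≈ 9.1%

9.1%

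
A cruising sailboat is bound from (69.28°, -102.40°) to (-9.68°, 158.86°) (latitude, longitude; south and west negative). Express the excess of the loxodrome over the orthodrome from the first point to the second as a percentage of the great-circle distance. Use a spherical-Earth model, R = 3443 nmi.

Great circle: σ = 1.7826 rad → d_gc = Rσ = 6137.6 nmi
Rhumb: Δφ = -1.3781, Δλ = -1.7233, Δψ = -1.8691, q = Δφ/Δψ = 0.7373 → d_rh = R√(Δφ²+q²Δλ²) = 6454.0 nmi
Excess = (6454.0 − 6137.6) / 6137.6 = 316.4 / 6137.6 = 5.16% ≈ 5.2%

5.2%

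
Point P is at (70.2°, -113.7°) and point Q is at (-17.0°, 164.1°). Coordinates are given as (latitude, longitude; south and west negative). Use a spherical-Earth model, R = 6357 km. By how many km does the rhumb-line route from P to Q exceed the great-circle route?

Great circle: cos σ = sin φ₁ sin φ₂ + cos φ₁ cos φ₂ cos Δλ,  σ = 1.8040 rad → d_gc = 11468.2 km
Rhumb line: Δψ = -2.0468, q = Δφ/Δψ = 0.7436, d_rh = R√(Δφ²+q²Δλ²) = 11814.8 km
Excess = 11814.8 − 11468.2 = 346.6 ≈ 347 km

347 km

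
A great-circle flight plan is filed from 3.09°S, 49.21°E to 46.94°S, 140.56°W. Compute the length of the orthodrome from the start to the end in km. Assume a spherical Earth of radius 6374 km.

14377 km

cos σ = sin φ₁ sin φ₂ + cos φ₁ cos φ₂ cos Δλ
      = sin(-3.09°)sin(-46.94°) + cos(-3.09°)cos(-46.94°)cos(170.23°) = -0.6325
σ = 129.235° → d = Rσ = 6374·2.25557 = 14377 km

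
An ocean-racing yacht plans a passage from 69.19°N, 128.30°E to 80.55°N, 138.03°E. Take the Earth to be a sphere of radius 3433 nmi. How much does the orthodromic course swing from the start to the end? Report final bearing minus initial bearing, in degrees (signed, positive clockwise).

+9.4°

Initial bearing θ₁ = atan2(sin Δλ cos φ₂, cos φ₁ sin φ₂ − sin φ₁ cos φ₂ cos Δλ) = 7.93°
Final bearing θ₂ = (initial bearing from the destination back to the start) + 180° = 17.37°
Δθ = θ₂ − θ₁ = +9.4°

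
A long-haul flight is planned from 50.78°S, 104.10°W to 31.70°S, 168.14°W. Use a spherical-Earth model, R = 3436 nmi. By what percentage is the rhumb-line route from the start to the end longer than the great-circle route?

2.5%

Great circle: σ = 0.8729 rad → d_gc = Rσ = 2999.4 nmi
Rhumb: Δφ = +0.3330, Δλ = -1.1177, Δψ = +0.4482, q = Δφ/Δψ = 0.7430 → d_rh = R√(Δφ²+q²Δλ²) = 3074.5 nmi
Excess = (3074.5 − 2999.4) / 2999.4 = 75.1 / 2999.4 = 2.50% ≈ 2.5%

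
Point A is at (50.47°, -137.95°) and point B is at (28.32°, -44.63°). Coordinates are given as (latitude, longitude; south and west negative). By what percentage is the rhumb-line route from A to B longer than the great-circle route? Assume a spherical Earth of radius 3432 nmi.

Great circle: σ = 1.2308 rad → d_gc = Rσ = 4224.2 nmi
Rhumb: Δφ = -0.3866, Δλ = +1.6287, Δψ = -0.5078, q = Δφ/Δψ = 0.7613 → d_rh = R√(Δφ²+q²Δλ²) = 4457.8 nmi
Excess = (4457.8 − 4224.2) / 4224.2 = 233.6 / 4224.2 = 5.53% ≈ 5.5%

5.5%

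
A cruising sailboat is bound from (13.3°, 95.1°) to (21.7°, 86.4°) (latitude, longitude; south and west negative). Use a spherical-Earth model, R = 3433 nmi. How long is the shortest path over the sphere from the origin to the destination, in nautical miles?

Haversine: a = sin²(Δφ/2)+cos φ₁ cos φ₂ sin²(Δλ/2) = 0.01057;  σ = 2·atan2(√a,√(1−a))
σ = 11.800° → d = Rσ = 3433·0.20594 = 707 nmi

707 nmi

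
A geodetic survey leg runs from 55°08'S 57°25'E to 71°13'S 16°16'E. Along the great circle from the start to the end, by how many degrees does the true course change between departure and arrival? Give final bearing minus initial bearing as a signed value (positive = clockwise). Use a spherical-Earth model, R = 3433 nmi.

+37.4°

Initial bearing θ₁ = atan2(sin Δλ cos φ₂, cos φ₁ sin φ₂ − sin φ₁ cos φ₂ cos Δλ) = 211.76°
Final bearing θ₂ = (initial bearing from the destination back to the start) + 180° = 249.14°
Δθ = θ₂ − θ₁ = +37.4°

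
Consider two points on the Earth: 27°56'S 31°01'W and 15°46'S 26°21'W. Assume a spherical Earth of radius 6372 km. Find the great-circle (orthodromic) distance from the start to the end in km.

1436 km

Haversine: a = sin²(Δφ/2)+cos φ₁ cos φ₂ sin²(Δλ/2) = 0.01264;  σ = 2·atan2(√a,√(1−a))
σ = 12.911° → d = Rσ = 6372·0.22533 = 1436 km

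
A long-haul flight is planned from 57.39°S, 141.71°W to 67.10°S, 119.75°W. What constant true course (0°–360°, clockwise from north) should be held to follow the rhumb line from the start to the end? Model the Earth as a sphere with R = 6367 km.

Δψ = ln[tan(π/4+φ₂/2)/tan(π/4+φ₁/2)] = -0.3676
Δλ = +0.3833 rad (taken the short way round)
course = atan2(Δλ, Δψ) = 133.80°

133.8°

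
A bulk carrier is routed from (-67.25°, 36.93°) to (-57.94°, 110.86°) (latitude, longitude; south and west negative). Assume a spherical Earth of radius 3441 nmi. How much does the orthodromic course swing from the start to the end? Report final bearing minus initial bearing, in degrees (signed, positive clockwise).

-67.7°

Initial bearing θ₁ = atan2(sin Δλ cos φ₂, cos φ₁ sin φ₂ − sin φ₁ cos φ₂ cos Δλ) = 110.65°
Final bearing θ₂ = (initial bearing from the destination back to the start) + 180° = 42.98°
Δθ = θ₂ − θ₁ = -67.7°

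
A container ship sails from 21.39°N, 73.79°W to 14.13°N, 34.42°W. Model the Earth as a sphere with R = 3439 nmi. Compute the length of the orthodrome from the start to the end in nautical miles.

cos σ = sin φ₁ sin φ₂ + cos φ₁ cos φ₂ cos Δλ
      = sin(21.39°)sin(14.13°) + cos(21.39°)cos(14.13°)cos(39.37°) = 0.7871
σ = 38.087° → d = Rσ = 3439·0.66475 = 2286 nmi

2286 nmi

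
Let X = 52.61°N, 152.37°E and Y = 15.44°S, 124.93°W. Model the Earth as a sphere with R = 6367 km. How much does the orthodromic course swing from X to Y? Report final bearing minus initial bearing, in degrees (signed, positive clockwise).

Initial bearing θ₁ = atan2(sin Δλ cos φ₂, cos φ₁ sin φ₂ − sin φ₁ cos φ₂ cos Δλ) = 105.16°
Final bearing θ₂ = (initial bearing from the destination back to the start) + 180° = 142.55°
Δθ = θ₂ − θ₁ = +37.4°

+37.4°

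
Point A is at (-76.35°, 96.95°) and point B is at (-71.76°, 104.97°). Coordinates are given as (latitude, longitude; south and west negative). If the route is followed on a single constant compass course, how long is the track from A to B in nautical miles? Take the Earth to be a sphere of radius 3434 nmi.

Δψ = ln[tan(π/4+φ₂/2)/tan(π/4+φ₁/2)] = +0.2936;  Δφ = +0.0801 rad,  Δλ = +0.1400 rad
q = Δφ/Δψ = 0.2728
d = R·√(Δφ² + q²Δλ²) = 3434·0.08875 = 305 nmi

305 nmi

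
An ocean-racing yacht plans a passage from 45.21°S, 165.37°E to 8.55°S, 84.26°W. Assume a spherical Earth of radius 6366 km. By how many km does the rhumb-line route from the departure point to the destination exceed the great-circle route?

527 km

Great circle: cos σ = sin φ₁ sin φ₂ + cos φ₁ cos φ₂ cos Δλ,  σ = 1.7082 rad → d_gc = 10874.5 km
Rhumb line: Δψ = +0.7368, q = Δφ/Δψ = 0.8684, d_rh = R√(Δφ²+q²Δλ²) = 11401.8 km
Excess = 11401.8 − 10874.5 = 527.3 ≈ 527 km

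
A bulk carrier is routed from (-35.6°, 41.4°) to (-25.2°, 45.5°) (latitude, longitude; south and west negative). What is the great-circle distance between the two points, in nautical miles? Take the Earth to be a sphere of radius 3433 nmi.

658 nmi

Haversine: a = sin²(Δφ/2)+cos φ₁ cos φ₂ sin²(Δλ/2) = 0.00916;  σ = 2·atan2(√a,√(1−a))
σ = 10.982° → d = Rσ = 3433·0.19166 = 658 nmi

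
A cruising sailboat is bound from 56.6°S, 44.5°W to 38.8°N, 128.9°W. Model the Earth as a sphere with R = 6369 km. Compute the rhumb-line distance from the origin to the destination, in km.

13316 km

Rhumb course C = atan2(Δλ, Δψ) with Δψ = ln[tan(π/4+φ₂/2)/tan(π/4+φ₁/2)] = +1.9397, Δλ = -1.4731 → C = 322.79°
d = R·|Δφ| / |cos C| = 6369·1.66504 / 0.79639 = 13316 km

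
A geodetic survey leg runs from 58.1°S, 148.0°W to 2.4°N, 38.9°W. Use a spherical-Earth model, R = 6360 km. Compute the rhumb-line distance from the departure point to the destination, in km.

Δψ = ln[tan(π/4+φ₂/2)/tan(π/4+φ₁/2)] = +1.2944;  Δφ = +1.0559 rad,  Δλ = +1.9042 rad
q = Δφ/Δψ = 0.8158
d = R·√(Δφ² + q²Δλ²) = 6360·1.87830 = 11946 km

11946 km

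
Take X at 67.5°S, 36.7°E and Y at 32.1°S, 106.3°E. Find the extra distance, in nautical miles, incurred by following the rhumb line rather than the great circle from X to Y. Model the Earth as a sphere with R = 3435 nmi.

127 nmi

Great circle: cos σ = sin φ₁ sin φ₂ + cos φ₁ cos φ₂ cos Δλ,  σ = 0.9224 rad → d_gc = 3168.3 nmi
Rhumb line: Δψ = +1.0228, q = Δφ/Δψ = 0.6041, d_rh = R√(Δφ²+q²Δλ²) = 3295.1 nmi
Excess = 3295.1 − 3168.3 = 126.8 ≈ 127 nmi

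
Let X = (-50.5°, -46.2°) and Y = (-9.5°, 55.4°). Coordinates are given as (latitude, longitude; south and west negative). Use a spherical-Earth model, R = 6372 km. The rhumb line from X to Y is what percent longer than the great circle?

Great circle: σ = 1.5696 rad → d_gc = Rσ = 10001.4 km
Rhumb: Δφ = +0.7156, Δλ = +1.7733, Δψ = +0.8578, q = Δφ/Δψ = 0.8342 → d_rh = R√(Δφ²+q²Δλ²) = 10471.2 km
Excess = (10471.2 − 10001.4) / 10001.4 = 469.8 / 10001.4 = 4.70% ≈ 4.7%

4.7%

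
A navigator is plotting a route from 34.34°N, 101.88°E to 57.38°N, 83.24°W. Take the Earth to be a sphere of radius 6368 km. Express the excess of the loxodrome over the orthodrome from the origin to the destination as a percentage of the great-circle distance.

Great circle: σ = 1.5390 rad → d_gc = Rσ = 9800.4 km
Rhumb: Δφ = +0.4021, Δλ = +3.0522, Δψ = +0.5901, q = Δφ/Δψ = 0.6815 → d_rh = R√(Δφ²+q²Δλ²) = 13490.7 km
Excess = (13490.7 − 9800.4) / 9800.4 = 3690.3 / 9800.4 = 37.655% ≈ 37.7%

37.7%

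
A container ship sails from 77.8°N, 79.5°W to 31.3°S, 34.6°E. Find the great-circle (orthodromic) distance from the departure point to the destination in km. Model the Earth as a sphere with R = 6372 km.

Haversine: a = sin²(Δφ/2)+cos φ₁ cos φ₂ sin²(Δλ/2) = 0.79076;  σ = 2·atan2(√a,√(1−a))
σ = 125.557° → d = Rσ = 6372·2.19139 = 13964 km

13964 km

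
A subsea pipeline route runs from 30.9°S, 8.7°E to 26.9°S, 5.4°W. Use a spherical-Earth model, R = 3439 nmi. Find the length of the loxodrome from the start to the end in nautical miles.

779 nmi

Rhumb course C = atan2(Δλ, Δψ) with Δψ = ln[tan(π/4+φ₂/2)/tan(π/4+φ₁/2)] = +0.0798, Δλ = -0.2461 → C = 287.96°
d = R·|Δφ| / |cos C| = 3439·0.06981 / 0.30835 = 779 nmi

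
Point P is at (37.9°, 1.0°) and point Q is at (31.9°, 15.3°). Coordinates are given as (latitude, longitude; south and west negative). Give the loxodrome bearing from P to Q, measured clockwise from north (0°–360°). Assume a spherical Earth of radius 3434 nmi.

117.1°

Meridional parts: M(φ₁)=+0.7158, M(φ₂)=+0.5880 → ΔM = -0.1278;  Δλ = +0.2496 rad
tan C = Δλ / ΔM = -1.9529 → C = 117.11°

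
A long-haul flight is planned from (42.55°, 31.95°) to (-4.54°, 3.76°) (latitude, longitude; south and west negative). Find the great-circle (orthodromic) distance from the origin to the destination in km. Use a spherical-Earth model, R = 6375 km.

cos σ = sin φ₁ sin φ₂ + cos φ₁ cos φ₂ cos Δλ
      = sin(42.55°)sin(-4.54°) + cos(42.55°)cos(-4.54°)cos(-28.19°) = 0.5937
σ = 53.577° → d = Rσ = 6375·0.93510 = 5961 km

5961 km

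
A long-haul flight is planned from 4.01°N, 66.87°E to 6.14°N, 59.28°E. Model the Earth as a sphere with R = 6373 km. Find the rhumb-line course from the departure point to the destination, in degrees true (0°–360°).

Δψ = ln[tan(π/4+φ₂/2)/tan(π/4+φ₁/2)] = +0.0373
Δλ = -0.1325 rad (taken the short way round)
course = atan2(Δλ, Δψ) = 285.74°

285.7°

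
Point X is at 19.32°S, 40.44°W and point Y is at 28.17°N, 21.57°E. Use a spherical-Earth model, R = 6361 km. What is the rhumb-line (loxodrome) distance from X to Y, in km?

8496 km

Δψ = ln[tan(π/4+φ₂/2)/tan(π/4+φ₁/2)] = +0.8565;  Δφ = +0.8289 rad,  Δλ = +1.0823 rad
q = Δφ/Δψ = 0.9677
d = R·√(Δφ² + q²Δλ²) = 6361·1.33561 = 8496 km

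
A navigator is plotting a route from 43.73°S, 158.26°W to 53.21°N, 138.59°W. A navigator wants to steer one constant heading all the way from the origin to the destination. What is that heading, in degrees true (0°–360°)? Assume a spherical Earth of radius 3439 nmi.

Meridional parts: M(φ₁)=-0.8504, M(φ₂)=+1.1009 → ΔM = +1.9513;  Δλ = +0.3433 rad
tan C = Δλ / ΔM = +0.1759 → C = 9.98°

10.0°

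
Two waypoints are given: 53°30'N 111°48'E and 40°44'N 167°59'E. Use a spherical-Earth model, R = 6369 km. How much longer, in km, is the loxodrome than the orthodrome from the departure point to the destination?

Great circle: cos σ = sin φ₁ sin φ₂ + cos φ₁ cos φ₂ cos Δλ,  σ = 0.6835 rad → d_gc = 4352.9 km
Rhumb line: Δψ = -0.3297, q = Δφ/Δψ = 0.6758, d_rh = R√(Δφ²+q²Δλ²) = 4452.8 km
Excess = 4452.8 − 4352.9 = 99.9 ≈ 100 km

100 km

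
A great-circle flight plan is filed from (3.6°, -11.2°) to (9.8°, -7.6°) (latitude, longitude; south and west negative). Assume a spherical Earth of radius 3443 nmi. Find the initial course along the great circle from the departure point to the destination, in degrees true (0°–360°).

N = sin Δλ·cos φ₂ = +0.0619;  D = cos φ₁ sin φ₂ − sin φ₁ cos φ₂ cos Δλ = +0.1081
initial course = atan2(N, D) = 29.78°

29.8°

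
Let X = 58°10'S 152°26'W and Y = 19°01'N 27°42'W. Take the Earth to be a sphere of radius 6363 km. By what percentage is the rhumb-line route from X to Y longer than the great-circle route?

Great circle: σ = 2.1663 rad → d_gc = Rσ = 13784.3 km
Rhumb: Δφ = +1.3471, Δλ = +2.1770, Δψ = +1.5928, q = Δφ/Δψ = 0.8457 → d_rh = R√(Δφ²+q²Δλ²) = 14516.2 km
Excess = (14516.2 − 13784.3) / 13784.3 = 731.9 / 13784.3 = 5.31% ≈ 5.3%

5.3%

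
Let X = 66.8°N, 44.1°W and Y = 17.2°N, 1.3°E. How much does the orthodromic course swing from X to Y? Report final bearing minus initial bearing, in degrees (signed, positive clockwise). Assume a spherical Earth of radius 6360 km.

+34.3°

Initial bearing θ₁ = atan2(sin Δλ cos φ₂, cos φ₁ sin φ₂ − sin φ₁ cos φ₂ cos Δλ) = 126.32°
Final bearing θ₂ = (initial bearing from the destination back to the start) + 180° = 160.59°
Δθ = θ₂ − θ₁ = +34.3°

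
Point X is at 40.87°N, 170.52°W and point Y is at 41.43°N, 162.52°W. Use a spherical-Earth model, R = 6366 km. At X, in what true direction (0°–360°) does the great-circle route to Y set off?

θ = atan2( sin Δλ·cos φ₂ ,  cos φ₁ sin φ₂ − sin φ₁ cos φ₂ cos Δλ )
  = atan2(+0.1043, +0.0145) = 82.06°

82.1°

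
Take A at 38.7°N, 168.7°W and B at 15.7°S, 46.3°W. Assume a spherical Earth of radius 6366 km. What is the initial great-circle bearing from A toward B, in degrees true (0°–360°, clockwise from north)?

82.2°

N = sin Δλ·cos φ₂ = +0.8128;  D = cos φ₁ sin φ₂ − sin φ₁ cos φ₂ cos Δλ = +0.1113
initial course = atan2(N, D) = 82.20°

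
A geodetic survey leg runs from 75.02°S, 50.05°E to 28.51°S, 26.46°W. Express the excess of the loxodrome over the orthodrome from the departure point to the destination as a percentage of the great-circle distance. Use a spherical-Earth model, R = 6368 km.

Great circle: σ = 1.0309 rad → d_gc = Rσ = 6564.6 km
Rhumb: Δφ = +0.8118, Δλ = -1.3354, Δψ = +1.5094, q = Δφ/Δψ = 0.5378 → d_rh = R√(Δφ²+q²Δλ²) = 6901.7 km
Excess = (6901.7 − 6564.6) / 6564.6 = 337.1 / 6564.6 = 5.14% ≈ 5.1%

5.1%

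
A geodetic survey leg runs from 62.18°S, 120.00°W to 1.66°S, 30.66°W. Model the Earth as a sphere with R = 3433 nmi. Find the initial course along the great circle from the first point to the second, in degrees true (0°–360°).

N = sin Δλ·cos φ₂ = +0.9995;  D = cos φ₁ sin φ₂ − sin φ₁ cos φ₂ cos Δλ = -0.0033
initial course = atan2(N, D) = 90.19°

90.2°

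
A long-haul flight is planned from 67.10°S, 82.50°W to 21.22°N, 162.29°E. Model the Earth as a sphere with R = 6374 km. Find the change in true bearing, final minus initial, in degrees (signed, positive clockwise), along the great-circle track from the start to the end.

At departure: θ₁ = atan2(sin Δλ cos φ₂, cos φ₁ sin φ₂ − sin φ₁ cos φ₂ cos Δλ) = 255.07°
At arrival: θ₂ = atan2(sin Δλ cos φ₁, −cos φ₂ sin φ₁ + sin φ₂ cos φ₁ cos Δλ) = 336.21°
Δθ = θ₂ − θ₁ = +81.1°

+81.1°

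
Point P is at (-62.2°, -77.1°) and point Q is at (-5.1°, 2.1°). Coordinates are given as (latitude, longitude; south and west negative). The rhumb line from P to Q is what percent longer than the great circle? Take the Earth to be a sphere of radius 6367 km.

Great circle: σ = 1.4043 rad → d_gc = Rσ = 8941.5 km
Rhumb: Δφ = +0.9966, Δλ = +1.3823, Δψ = +1.3073, q = Δφ/Δψ = 0.7623 → d_rh = R√(Δφ²+q²Δλ²) = 9234.5 km
Excess = (9234.5 − 8941.5) / 8941.5 = 293.0 / 8941.5 = 3.28% ≈ 3.3%

3.3%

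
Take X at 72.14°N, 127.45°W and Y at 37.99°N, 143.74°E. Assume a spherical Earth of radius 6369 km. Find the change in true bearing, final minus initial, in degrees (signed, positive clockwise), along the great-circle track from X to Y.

At departure: θ₁ = atan2(sin Δλ cos φ₂, cos φ₁ sin φ₂ − sin φ₁ cos φ₂ cos Δλ) = 282.40°
At arrival: θ₂ = atan2(sin Δλ cos φ₁, −cos φ₂ sin φ₁ + sin φ₂ cos φ₁ cos Δλ) = 202.34°
Δθ = θ₂ − θ₁ = -80.1°

-80.1°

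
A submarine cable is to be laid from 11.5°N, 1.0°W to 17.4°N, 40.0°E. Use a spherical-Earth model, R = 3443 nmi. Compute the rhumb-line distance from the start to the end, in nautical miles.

Δψ = ln[tan(π/4+φ₂/2)/tan(π/4+φ₁/2)] = +0.1064;  Δφ = +0.1030 rad,  Δλ = +0.7156 rad
q = Δφ/Δψ = 0.9679
d = R·√(Δφ² + q²Δλ²) = 3443·0.70021 = 2411 nmi

2411 nmi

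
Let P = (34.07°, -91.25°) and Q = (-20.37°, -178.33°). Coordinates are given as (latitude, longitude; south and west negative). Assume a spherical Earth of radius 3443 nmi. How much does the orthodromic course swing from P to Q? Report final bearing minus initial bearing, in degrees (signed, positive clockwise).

Initial bearing θ₁ = atan2(sin Δλ cos φ₂, cos φ₁ sin φ₂ − sin φ₁ cos φ₂ cos Δλ) = 251.40°
Final bearing θ₂ = (initial bearing from the destination back to the start) + 180° = 236.87°
Δθ = θ₂ − θ₁ = -14.5°

-14.5°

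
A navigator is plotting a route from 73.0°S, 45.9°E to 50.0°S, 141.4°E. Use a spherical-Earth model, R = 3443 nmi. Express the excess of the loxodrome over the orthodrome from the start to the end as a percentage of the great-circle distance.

Great circle: σ = 0.7748 rad → d_gc = Rσ = 2667.6 nmi
Rhumb: Δφ = +0.4014, Δλ = +1.6668, Δψ = +0.8901, q = Δφ/Δψ = 0.4510 → d_rh = R√(Δφ²+q²Δλ²) = 2934.0 nmi
Excess = (2934.0 − 2667.6) / 2667.6 = 266.4 / 2667.6 = 9.99% ≈ 10.0%

10.0%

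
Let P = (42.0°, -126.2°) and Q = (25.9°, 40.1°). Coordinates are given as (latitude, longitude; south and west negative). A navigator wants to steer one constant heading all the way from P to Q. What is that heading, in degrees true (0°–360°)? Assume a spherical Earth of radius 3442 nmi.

96.7°

Δψ = ln[tan(π/4+φ₂/2)/tan(π/4+φ₁/2)] = -0.3409
Δλ = +2.9025 rad (taken the short way round)
course = atan2(Δλ, Δψ) = 96.70°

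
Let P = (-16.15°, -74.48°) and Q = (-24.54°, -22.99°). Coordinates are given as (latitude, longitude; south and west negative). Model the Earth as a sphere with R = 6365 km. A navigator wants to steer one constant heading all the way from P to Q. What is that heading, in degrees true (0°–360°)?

99.9°

Δψ = ln[tan(π/4+φ₂/2)/tan(π/4+φ₁/2)] = -0.1564
Δλ = +0.8987 rad (taken the short way round)
course = atan2(Δλ, Δψ) = 99.87°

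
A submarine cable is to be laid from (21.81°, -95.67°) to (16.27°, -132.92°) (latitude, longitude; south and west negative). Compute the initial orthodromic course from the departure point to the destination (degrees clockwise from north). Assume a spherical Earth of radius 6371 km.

267.7°

θ = atan2( sin Δλ·cos φ₂ ,  cos φ₁ sin φ₂ − sin φ₁ cos φ₂ cos Δλ )
  = atan2(-0.5811, -0.0238) = 267.66°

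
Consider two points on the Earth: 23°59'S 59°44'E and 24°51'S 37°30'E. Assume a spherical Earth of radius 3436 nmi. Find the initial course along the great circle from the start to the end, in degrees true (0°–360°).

262.9°

θ = atan2( sin Δλ·cos φ₂ ,  cos φ₁ sin φ₂ − sin φ₁ cos φ₂ cos Δλ )
  = atan2(-0.3433, -0.0425) = 262.94°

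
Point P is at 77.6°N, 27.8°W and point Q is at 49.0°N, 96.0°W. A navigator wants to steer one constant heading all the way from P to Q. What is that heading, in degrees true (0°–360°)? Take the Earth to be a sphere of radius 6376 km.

223.9°

Δψ = ln[tan(π/4+φ₂/2)/tan(π/4+φ₁/2)] = -1.2360
Δλ = -1.1903 rad (taken the short way round)
course = atan2(Δλ, Δψ) = 223.92°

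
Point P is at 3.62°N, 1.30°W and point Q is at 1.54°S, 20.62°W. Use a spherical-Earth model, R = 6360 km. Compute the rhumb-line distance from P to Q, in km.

2219 km

Rhumb course C = atan2(Δλ, Δψ) with Δψ = ln[tan(π/4+φ₂/2)/tan(π/4+φ₁/2)] = -0.0901, Δλ = -0.3372 → C = 255.04°
d = R·|Δφ| / |cos C| = 6360·0.09006 / 0.25816 = 2219 km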